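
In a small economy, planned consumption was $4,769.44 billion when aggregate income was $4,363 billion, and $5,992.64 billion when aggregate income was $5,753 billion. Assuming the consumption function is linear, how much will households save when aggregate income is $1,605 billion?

S = -737.4

MPC = (5992.64 − 4769.44)/(5753 − 4363) = 1223.2/1390 = 0.88
a = 4769.44 − 0.88(4363) = 4769.44 − 3839.44 = 930
C = 930 + 0.88(1605) = 2342.4
S = 1605 − 2342.4 = -737.4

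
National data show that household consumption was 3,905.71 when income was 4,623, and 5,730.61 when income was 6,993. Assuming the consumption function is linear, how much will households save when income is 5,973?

MPC = (5730.61 − 3905.71)/(6993 − 4623) = 1824.9/2370 = 0.77
a = 3905.71 − 0.77(4623) = 3905.71 − 3559.71 = 346
C = 346 + 0.77(5973) = 4945.21
S = 5973 − 4945.21 = 1027.79

S = 1027.79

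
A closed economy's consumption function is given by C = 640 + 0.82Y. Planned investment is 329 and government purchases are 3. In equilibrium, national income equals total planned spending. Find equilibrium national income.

Y = 5400

Y = C + I + G = 640 + 0.82Y + 329 + 3
Y − 0.82Y = 972
0.18Y = 972, so Y = 972/0.18 = 5400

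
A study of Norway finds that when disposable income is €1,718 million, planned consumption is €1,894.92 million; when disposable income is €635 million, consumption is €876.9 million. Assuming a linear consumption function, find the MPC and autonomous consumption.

MPC = 0.94; a = 280

MPC = ΔC/ΔY = (1894.92 − 876.9)/(1718 − 635) = 1018.02/1083 = 0.94
a = C − MPC·Y = 876.9 − 0.94(635) = 876.9 − 596.9 = 280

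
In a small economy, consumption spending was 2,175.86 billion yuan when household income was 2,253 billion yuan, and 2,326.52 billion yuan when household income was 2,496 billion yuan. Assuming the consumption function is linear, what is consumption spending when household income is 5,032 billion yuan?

C = 3898.84

MPC = (2326.52 − 2175.86)/(2496 − 2253) = 150.66/243 = 0.62
a = 2175.86 − 0.62(2253) = 2175.86 − 1396.86 = 779
C = 779 + 0.62(5032) = 779 + 3119.84 = 3898.84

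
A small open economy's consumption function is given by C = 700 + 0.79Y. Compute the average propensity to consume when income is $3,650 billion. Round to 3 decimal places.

C = 700 + 0.79(3650) = 3583.5
APC = C/Y = 3583.5/3650 = 0.982

APC = 0.982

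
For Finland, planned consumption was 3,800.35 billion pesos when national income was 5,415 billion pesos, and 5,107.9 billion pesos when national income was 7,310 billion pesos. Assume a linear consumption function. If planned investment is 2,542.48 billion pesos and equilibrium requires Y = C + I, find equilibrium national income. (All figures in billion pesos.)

Y = 8408

MPC = (5107.9 − 3800.35)/(7310 − 5415) = 1307.55/1895 = 0.69
a = 3800.35 − 0.69(5415) = 64
Equilibrium: Y = 64 + 0.69Y + 2542.48
0.31Y = 2606.48, so Y = 2606.48/0.31 = 8408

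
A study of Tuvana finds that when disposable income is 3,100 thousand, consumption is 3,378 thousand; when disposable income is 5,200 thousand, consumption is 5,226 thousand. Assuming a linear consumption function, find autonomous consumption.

MPC = ΔC/ΔY = (5226 − 3378)/(5200 − 3100) = 1848/2100 = 0.88
a = C − MPC·Y = 3378 − 0.88(3100) = 3378 − 2728 = 650

a = 650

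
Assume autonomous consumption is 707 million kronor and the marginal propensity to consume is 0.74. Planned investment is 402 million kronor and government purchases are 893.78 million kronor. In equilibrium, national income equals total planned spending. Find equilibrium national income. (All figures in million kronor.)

Y = 7703

Y = C + I + G = 707 + 0.74Y + 402 + 893.78
Y − 0.74Y = 2002.78
0.26Y = 2002.78, so Y = 2002.78/0.26 = 7703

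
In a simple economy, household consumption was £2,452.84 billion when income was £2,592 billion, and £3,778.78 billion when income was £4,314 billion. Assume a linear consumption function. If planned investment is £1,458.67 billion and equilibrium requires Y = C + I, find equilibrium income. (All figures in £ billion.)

MPC = (3778.78 − 2452.84)/(4314 − 2592) = 1325.94/1722 = 0.77
a = 2452.84 − 0.77(2592) = 457
Equilibrium: Y = 457 + 0.77Y + 1458.67
0.23Y = 1915.67, so Y = 1915.67/0.23 = 8329

Y = 8329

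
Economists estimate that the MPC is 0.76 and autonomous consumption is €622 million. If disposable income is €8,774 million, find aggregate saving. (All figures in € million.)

C = 622 + 0.76(8774) = 622 + 6668.24 = 7290.24
S = Y − C = 8774 − 7290.24 = 1483.76

S = 1483.76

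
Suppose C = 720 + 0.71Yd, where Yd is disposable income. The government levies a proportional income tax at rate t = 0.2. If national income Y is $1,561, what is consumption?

C = 1606.648

Yd = (1 − 0.2)(1561) = 0.8(1561) = 1248.8
C = 720 + 0.71(1248.8) = 720 + 886.648 = 1606.648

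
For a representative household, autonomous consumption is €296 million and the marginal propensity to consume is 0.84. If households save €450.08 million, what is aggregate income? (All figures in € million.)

Y = 4663

S = Y − C = -296 + 0.16Y
-296 + 0.16Y = 450.08, so 0.16Y = 746.08 and Y = 4663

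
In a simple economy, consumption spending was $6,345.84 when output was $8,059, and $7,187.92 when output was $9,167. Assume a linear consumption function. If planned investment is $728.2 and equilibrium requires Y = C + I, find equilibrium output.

Y = 3955

MPC = (7187.92 − 6345.84)/(9167 − 8059) = 842.08/1108 = 0.76
a = 6345.84 − 0.76(8059) = 221
Equilibrium: Y = 221 + 0.76Y + 728.2
0.24Y = 949.2, so Y = 949.2/0.24 = 3955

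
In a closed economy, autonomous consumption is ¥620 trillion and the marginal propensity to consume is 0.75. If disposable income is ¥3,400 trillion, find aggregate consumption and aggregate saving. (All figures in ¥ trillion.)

C = 3170; S = 230

C = 620 + 0.75(3400) = 620 + 2550 = 3170
S = Y − C = 3400 − 3170 = 230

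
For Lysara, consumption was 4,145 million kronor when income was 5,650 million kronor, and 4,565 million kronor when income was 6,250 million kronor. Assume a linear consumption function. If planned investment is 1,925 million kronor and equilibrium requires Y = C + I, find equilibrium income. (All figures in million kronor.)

MPC = (4565 − 4145)/(6250 − 5650) = 420/600 = 0.7
a = 4145 − 0.7(5650) = 190
Equilibrium: Y = 190 + 0.7Y + 1925
0.3Y = 2115, so Y = 2115/0.3 = 7050

Y = 7050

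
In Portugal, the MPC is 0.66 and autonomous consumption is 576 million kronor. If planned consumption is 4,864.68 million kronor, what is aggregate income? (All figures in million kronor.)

576 + 0.66Y = 4864.68
0.66Y = 4288.68, so Y = 4288.68/0.66 = 6498

Y = 6498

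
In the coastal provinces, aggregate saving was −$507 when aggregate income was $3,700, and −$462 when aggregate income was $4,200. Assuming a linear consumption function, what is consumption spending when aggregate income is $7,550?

C = 7710.5

MPS = ΔS/ΔY = (-462 − (-507))/(4200 − 3700) = 45/500 = 0.09
MPC = 1 − MPS = 0.91
Autonomous saving = -507 − 0.09(3700) = -840, so a = 840
C = 840 + 0.91(7550) = 840 + 6870.5 = 7710.5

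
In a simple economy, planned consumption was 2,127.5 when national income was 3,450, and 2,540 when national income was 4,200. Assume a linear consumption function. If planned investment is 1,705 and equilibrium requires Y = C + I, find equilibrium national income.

Y = 4300

MPC = (2540 − 2127.5)/(4200 − 3450) = 412.5/750 = 0.55
a = 2127.5 − 0.55(3450) = 230
Equilibrium: Y = 230 + 0.55Y + 1705
0.45Y = 1935, so Y = 1935/0.45 = 4300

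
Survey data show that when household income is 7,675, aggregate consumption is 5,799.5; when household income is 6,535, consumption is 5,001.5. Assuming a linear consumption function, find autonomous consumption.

MPC = ΔC/ΔY = (5799.5 − 5001.5)/(7675 − 6535) = 798/1140 = 0.7
a = C − MPC·Y = 5001.5 − 0.7(6535) = 5001.5 − 4574.5 = 427

a = 427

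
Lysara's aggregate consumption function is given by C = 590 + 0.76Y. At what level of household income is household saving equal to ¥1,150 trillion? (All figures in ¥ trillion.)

S = Y − C = -590 + 0.24Y
-590 + 0.24Y = 1150, so 0.24Y = 1740 and Y = 7250

Y = 7250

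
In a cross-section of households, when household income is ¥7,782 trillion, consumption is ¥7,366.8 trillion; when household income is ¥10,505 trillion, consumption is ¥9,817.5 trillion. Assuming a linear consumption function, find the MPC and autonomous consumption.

MPC = 0.9; a = 363

MPC = ΔC/ΔY = (9817.5 − 7366.8)/(10505 − 7782) = 2450.7/2723 = 0.9
a = C − MPC·Y = 7366.8 − 0.9(7782) = 7366.8 − 7003.8 = 363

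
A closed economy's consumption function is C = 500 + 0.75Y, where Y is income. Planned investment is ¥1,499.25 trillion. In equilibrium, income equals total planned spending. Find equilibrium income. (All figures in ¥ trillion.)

Y = 7997

Y = C + I = 500 + 0.75Y + 1499.25
Y − 0.75Y = 1999.25
0.25Y = 1999.25, so Y = 1999.25/0.25 = 7997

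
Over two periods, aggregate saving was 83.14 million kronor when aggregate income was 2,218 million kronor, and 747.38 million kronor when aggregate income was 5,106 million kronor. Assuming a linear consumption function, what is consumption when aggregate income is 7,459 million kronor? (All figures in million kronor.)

C = 6170.43

MPS = ΔS/ΔY = (747.38 − 83.14)/(5106 − 2218) = 664.24/2888 = 0.23
MPC = 1 − MPS = 0.77
Autonomous saving = 83.14 − 0.23(2218) = -427, so a = 427
C = 427 + 0.77(7459) = 427 + 5743.43 = 6170.43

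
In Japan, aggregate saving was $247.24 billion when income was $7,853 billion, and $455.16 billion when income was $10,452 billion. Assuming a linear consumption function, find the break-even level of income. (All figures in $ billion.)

MPS = ΔS/ΔY = (455.16 − 247.24)/(10452 − 7853) = 207.92/2599 = 0.08
MPC = 1 − MPS = 0.92
From S(7853) = 247.24: −a + 0.08(7853) = 247.24, so a = 628.24 − 247.24 = 381
Break-even (S = 0): Y = a/MPS = 381/0.08 = 4762.5

Y = 4762.5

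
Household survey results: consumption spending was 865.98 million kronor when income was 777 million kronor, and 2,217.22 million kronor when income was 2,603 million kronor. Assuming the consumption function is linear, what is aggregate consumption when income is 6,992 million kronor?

C = 5465.08

MPC = (2217.22 − 865.98)/(2603 − 777) = 1351.24/1826 = 0.74
a = 865.98 − 0.74(777) = 865.98 − 574.98 = 291
C = 291 + 0.74(6992) = 291 + 5174.08 = 5465.08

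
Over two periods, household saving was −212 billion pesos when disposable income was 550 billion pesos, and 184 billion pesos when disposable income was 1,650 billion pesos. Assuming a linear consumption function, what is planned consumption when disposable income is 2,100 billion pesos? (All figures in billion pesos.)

MPS = ΔS/ΔY = (184 − (-212))/(1650 − 550) = 396/1100 = 0.36
MPC = 1 − MPS = 0.64
Autonomous saving = -212 − 0.36(550) = -410, so a = 410
C = 410 + 0.64(2100) = 410 + 1344 = 1754

C = 1754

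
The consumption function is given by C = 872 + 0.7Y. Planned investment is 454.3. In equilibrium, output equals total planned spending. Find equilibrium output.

Y = 4421

Y = C + I = 872 + 0.7Y + 454.3
Y − 0.7Y = 1326.3
0.3Y = 1326.3, so Y = 1326.3/0.3 = 4421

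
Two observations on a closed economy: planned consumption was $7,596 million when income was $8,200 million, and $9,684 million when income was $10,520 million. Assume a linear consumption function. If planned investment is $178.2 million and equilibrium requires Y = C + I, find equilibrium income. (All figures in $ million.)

Y = 3942

MPC = (9684 − 7596)/(10520 − 8200) = 2088/2320 = 0.9
a = 7596 − 0.9(8200) = 216
Equilibrium: Y = 216 + 0.9Y + 178.2
0.1Y = 394.2, so Y = 394.2/0.1 = 3942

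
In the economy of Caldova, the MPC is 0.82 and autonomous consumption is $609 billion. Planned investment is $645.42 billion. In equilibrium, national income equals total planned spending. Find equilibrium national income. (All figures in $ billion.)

Y = 6969

Y = C + I = 609 + 0.82Y + 645.42
Y − 0.82Y = 1254.42
0.18Y = 1254.42, so Y = 1254.42/0.18 = 6969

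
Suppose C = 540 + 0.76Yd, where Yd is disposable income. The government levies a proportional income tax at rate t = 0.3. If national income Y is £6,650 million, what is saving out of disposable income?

Yd = (1 − 0.3)(6650) = 0.7(6650) = 4655
C = 540 + 0.76(4655) = 540 + 3537.8 = 4077.8
S = Yd − C = 4655 − 4077.8 = 577.2

S = 577.2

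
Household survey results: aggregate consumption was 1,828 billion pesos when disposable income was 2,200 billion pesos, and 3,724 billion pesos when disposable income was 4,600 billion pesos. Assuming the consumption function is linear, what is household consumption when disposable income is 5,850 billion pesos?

C = 4711.5

MPC = (3724 − 1828)/(4600 − 2200) = 1896/2400 = 0.79
a = 1828 − 0.79(2200) = 1828 − 1738 = 90
C = 90 + 0.79(5850) = 90 + 4621.5 = 4711.5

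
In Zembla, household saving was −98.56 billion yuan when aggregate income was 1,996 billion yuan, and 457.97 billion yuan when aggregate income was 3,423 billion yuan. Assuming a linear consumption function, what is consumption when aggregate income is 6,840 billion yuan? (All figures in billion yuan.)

C = 5049.4

MPS = ΔS/ΔY = (457.97 − (-98.56))/(3423 − 1996) = 556.53/1427 = 0.39
MPC = 1 − MPS = 0.61
Autonomous saving = -98.56 − 0.39(1996) = -877, so a = 877
C = 877 + 0.61(6840) = 877 + 4172.4 = 5049.4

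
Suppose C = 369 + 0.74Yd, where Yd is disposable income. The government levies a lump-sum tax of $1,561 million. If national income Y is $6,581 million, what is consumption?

Yd = Y − T = 6581 − 1561 = 5020
C = 369 + 0.74(5020) = 369 + 3714.8 = 4083.8

C = 4083.8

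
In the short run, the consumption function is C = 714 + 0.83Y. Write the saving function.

S = -714 + 0.17Y

S = Y − C = Y − (714 + 0.83Y) = -714 + (1 − 0.83)Y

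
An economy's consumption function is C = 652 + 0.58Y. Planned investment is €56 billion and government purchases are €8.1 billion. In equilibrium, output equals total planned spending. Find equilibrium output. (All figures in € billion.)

Y = 1705

Y = C + I + G = 652 + 0.58Y + 56 + 8.1
Y − 0.58Y = 716.1
0.42Y = 716.1, so Y = 716.1/0.42 = 1705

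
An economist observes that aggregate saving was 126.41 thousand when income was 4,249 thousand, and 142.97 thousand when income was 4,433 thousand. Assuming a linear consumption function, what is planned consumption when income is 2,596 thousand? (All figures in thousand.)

C = 2618.36

MPS = ΔS/ΔY = (142.97 − 126.41)/(4433 − 4249) = 16.56/184 = 0.09
MPC = 1 − MPS = 0.91
Autonomous saving = 126.41 − 0.09(4249) = -256, so a = 256
C = 256 + 0.91(2596) = 256 + 2362.36 = 2618.36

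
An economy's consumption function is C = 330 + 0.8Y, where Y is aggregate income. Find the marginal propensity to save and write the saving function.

MPS = 1 − MPC = 1 − 0.8 = 0.2
S = Y − C = -330 + 0.2Y

MPS = 0.2; S = -330 + 0.2Y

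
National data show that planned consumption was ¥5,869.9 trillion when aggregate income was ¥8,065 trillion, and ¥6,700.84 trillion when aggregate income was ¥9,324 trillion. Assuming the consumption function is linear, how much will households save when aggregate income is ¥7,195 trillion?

S = 1899.3

MPC = (6700.84 − 5869.9)/(9324 − 8065) = 830.94/1259 = 0.66
a = 5869.9 − 0.66(8065) = 5869.9 − 5322.9 = 547
C = 547 + 0.66(7195) = 5295.7
S = 7195 − 5295.7 = 1899.3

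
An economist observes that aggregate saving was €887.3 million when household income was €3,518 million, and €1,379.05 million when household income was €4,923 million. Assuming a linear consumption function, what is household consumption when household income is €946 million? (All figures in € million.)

MPS = ΔS/ΔY = (1379.05 − 887.3)/(4923 − 3518) = 491.75/1405 = 0.35
MPC = 1 − MPS = 0.65
Autonomous saving = 887.3 − 0.35(3518) = -344, so a = 344
C = 344 + 0.65(946) = 344 + 614.9 = 958.9

C = 958.9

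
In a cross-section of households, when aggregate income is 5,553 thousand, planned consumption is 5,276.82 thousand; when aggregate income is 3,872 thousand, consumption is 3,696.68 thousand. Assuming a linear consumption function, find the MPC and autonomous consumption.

MPC = 0.94; a = 57

MPC = ΔC/ΔY = (5276.82 − 3696.68)/(5553 − 3872) = 1580.14/1681 = 0.94
a = C − MPC·Y = 3696.68 − 0.94(3872) = 3696.68 − 3639.68 = 57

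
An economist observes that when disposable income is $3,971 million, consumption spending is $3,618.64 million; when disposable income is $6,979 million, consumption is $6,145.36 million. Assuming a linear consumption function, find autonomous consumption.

a = 283

MPC = ΔC/ΔY = (6145.36 − 3618.64)/(6979 − 3971) = 2526.72/3008 = 0.84
a = C − MPC·Y = 3618.64 − 0.84(3971) = 3618.64 − 3335.64 = 283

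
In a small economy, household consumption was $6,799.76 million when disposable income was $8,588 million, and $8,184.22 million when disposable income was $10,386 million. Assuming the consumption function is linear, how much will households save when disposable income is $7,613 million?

MPC = (8184.22 − 6799.76)/(10386 − 8588) = 1384.46/1798 = 0.77
a = 6799.76 − 0.77(8588) = 6799.76 − 6612.76 = 187
C = 187 + 0.77(7613) = 6049.01
S = 7613 − 6049.01 = 1563.99

S = 1563.99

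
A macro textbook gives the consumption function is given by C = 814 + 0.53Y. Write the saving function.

S = Y − C = Y − (814 + 0.53Y) = -814 + (1 − 0.53)Y

S = -814 + 0.47Y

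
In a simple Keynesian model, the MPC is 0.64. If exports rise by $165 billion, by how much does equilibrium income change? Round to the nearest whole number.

ΔY ≈ 458

The multiplier is 1/(1 − MPC) = 1/0.36.
ΔY = 165/0.36 = 458.33 ≈ 458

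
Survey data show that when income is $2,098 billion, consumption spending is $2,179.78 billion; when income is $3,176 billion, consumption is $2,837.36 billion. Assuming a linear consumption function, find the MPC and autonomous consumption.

MPC = ΔC/ΔY = (2837.36 − 2179.78)/(3176 − 2098) = 657.58/1078 = 0.61
a = C − MPC·Y = 2179.78 − 0.61(2098) = 2179.78 − 1279.78 = 900

MPC = 0.61; a = 900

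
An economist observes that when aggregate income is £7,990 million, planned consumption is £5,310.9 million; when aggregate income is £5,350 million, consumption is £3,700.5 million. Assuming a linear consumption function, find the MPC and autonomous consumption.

MPC = 0.61; a = 437

MPC = ΔC/ΔY = (5310.9 − 3700.5)/(7990 − 5350) = 1610.4/2640 = 0.61
a = C − MPC·Y = 3700.5 − 0.61(5350) = 3700.5 − 3263.5 = 437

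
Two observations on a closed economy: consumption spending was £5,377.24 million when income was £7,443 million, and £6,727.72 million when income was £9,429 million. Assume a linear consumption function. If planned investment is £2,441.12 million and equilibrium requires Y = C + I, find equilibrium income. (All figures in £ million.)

MPC = (6727.72 − 5377.24)/(9429 − 7443) = 1350.48/1986 = 0.68
a = 5377.24 − 0.68(7443) = 316
Equilibrium: Y = 316 + 0.68Y + 2441.12
0.32Y = 2757.12, so Y = 2757.12/0.32 = 8616

Y = 8616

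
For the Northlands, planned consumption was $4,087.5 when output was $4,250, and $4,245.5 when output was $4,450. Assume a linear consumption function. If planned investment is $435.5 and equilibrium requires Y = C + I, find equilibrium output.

Y = 5550

MPC = (4245.5 − 4087.5)/(4450 − 4250) = 158/200 = 0.79
a = 4087.5 − 0.79(4250) = 730
Equilibrium: Y = 730 + 0.79Y + 435.5
0.21Y = 1165.5, so Y = 1165.5/0.21 = 5550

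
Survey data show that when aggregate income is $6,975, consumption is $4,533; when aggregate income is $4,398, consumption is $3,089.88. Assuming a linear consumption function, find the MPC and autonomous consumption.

MPC = ΔC/ΔY = (4533 − 3089.88)/(6975 − 4398) = 1443.12/2577 = 0.56
a = C − MPC·Y = 3089.88 − 0.56(4398) = 3089.88 − 2462.88 = 627

MPC = 0.56; a = 627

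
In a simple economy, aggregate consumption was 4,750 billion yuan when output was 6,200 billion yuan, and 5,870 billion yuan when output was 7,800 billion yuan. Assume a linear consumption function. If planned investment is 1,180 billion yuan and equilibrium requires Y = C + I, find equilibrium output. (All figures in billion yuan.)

Y = 5300

MPC = (5870 − 4750)/(7800 − 6200) = 1120/1600 = 0.7
a = 4750 − 0.7(6200) = 410
Equilibrium: Y = 410 + 0.7Y + 1180
0.3Y = 1590, so Y = 1590/0.3 = 5300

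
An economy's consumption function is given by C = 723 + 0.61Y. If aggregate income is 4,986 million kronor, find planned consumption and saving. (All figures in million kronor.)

C = 3764.46; S = 1221.54

C = 723 + 0.61(4986) = 723 + 3041.46 = 3764.46
S = Y − C = 4986 − 3764.46 = 1221.54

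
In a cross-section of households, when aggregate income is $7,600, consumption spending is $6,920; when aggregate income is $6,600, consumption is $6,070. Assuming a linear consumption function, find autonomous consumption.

a = 460

MPC = ΔC/ΔY = (6920 − 6070)/(7600 − 6600) = 850/1000 = 0.85
a = C − MPC·Y = 6070 − 0.85(6600) = 6070 − 5610 = 460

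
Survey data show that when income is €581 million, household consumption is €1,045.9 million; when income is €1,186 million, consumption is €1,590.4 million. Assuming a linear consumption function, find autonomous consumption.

a = 523

MPC = ΔC/ΔY = (1590.4 − 1045.9)/(1186 − 581) = 544.5/605 = 0.9
a = C − MPC·Y = 1045.9 − 0.9(581) = 1045.9 − 522.9 = 523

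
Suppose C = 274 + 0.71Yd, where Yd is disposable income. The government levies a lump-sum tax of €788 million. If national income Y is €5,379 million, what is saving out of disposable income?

Yd = Y − T = 5379 − 788 = 4591
C = 274 + 0.71(4591) = 274 + 3259.61 = 3533.61
S = Yd − C = 4591 − 3533.61 = 1057.39

S = 1057.39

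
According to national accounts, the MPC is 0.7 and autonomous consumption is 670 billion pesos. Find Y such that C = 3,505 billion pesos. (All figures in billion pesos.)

670 + 0.7Y = 3505
0.7Y = 2835, so Y = 2835/0.7 = 4050

Y = 4050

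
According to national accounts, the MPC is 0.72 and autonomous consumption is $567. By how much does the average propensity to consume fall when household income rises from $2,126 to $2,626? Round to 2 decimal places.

At Y = 2126: C = 567 + 0.72(2126) = 2097.72, APC = 2097.72/2126 = 0.987
At Y = 2626: C = 2457.72, APC = 2457.72/2626 = 0.936
Fall in APC = 0.987 − 0.936 = 0.051 ≈ 0.05

ΔAPC = 0.05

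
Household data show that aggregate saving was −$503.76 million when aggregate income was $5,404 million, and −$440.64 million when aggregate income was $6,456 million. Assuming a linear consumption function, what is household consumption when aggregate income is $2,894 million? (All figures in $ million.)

MPS = ΔS/ΔY = (-440.64 − (-503.76))/(6456 − 5404) = 63.12/1052 = 0.06
MPC = 1 − MPS = 0.94
Autonomous saving = -503.76 − 0.06(5404) = -828, so a = 828
C = 828 + 0.94(2894) = 828 + 2720.36 = 3548.36

C = 3548.36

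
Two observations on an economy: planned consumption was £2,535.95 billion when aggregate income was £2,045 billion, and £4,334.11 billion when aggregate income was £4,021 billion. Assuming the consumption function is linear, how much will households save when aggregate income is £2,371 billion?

S = -461.61

MPC = (4334.11 − 2535.95)/(4021 − 2045) = 1798.16/1976 = 0.91
a = 2535.95 − 0.91(2045) = 2535.95 − 1860.95 = 675
C = 675 + 0.91(2371) = 2832.61
S = 2371 − 2832.61 = -461.61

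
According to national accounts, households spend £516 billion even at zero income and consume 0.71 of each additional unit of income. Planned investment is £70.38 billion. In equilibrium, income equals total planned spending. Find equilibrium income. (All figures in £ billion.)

Y = 2022

Y = C + I = 516 + 0.71Y + 70.38
Y − 0.71Y = 586.38
0.29Y = 586.38, so Y = 586.38/0.29 = 2022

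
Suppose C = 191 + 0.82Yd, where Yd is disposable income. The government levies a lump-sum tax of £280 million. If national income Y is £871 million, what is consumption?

Yd = Y − T = 871 − 280 = 591
C = 191 + 0.82(591) = 191 + 484.62 = 675.62

C = 675.62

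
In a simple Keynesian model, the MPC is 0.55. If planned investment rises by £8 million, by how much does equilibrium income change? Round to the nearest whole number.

The multiplier is 1/(1 − MPC) = 1/0.45.
ΔY = 8/0.45 = 17.78 ≈ 18

ΔY ≈ 18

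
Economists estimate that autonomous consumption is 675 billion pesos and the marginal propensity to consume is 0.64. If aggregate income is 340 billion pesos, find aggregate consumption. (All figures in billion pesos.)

C = 675 + 0.64(340) = 675 + 217.6 = 892.6

C = 892.6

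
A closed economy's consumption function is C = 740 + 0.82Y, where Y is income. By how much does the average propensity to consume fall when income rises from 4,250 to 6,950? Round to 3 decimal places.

ΔAPC = 0.068

At Y = 4250: C = 740 + 0.82(4250) = 4225, APC = 4225/4250 = 0.9941
At Y = 6950: C = 6439, APC = 6439/6950 = 0.9265
Fall in APC = 0.9941 − 0.9265 = 0.0676 ≈ 0.068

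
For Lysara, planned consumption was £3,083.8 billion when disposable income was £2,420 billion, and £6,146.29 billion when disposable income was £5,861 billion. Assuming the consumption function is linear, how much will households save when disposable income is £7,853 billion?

S = -66.17

MPC = (6146.29 − 3083.8)/(5861 − 2420) = 3062.49/3441 = 0.89
a = 3083.8 − 0.89(2420) = 3083.8 − 2153.8 = 930
C = 930 + 0.89(7853) = 7919.17
S = 7853 − 7919.17 = -66.17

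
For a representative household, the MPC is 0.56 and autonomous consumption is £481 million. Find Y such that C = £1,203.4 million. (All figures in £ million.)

Y = 1290

481 + 0.56Y = 1203.4
0.56Y = 722.4, so Y = 722.4/0.56 = 1290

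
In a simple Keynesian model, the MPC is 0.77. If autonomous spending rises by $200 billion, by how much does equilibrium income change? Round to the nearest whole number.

The multiplier is 1/(1 − MPC) = 1/0.23.
ΔY = 200/0.23 = 869.57 ≈ 870

ΔY ≈ 870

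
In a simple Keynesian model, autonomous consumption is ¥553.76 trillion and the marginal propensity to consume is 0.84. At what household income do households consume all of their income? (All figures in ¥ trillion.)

Y = 3461

At break-even, C = Y: 553.76 + 0.84Y = Y
0.16Y = 553.76, so Y = 553.76/0.16 = 3461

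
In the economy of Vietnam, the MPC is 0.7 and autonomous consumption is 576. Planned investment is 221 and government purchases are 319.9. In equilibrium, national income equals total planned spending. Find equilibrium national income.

Y = 3723

Y = C + I + G = 576 + 0.7Y + 221 + 319.9
Y − 0.7Y = 1116.9
0.3Y = 1116.9, so Y = 1116.9/0.3 = 3723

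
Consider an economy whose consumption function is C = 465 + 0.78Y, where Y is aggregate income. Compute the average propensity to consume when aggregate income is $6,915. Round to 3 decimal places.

APC = 0.847

C = 465 + 0.78(6915) = 5858.7
APC = C/Y = 5858.7/6915 = 0.847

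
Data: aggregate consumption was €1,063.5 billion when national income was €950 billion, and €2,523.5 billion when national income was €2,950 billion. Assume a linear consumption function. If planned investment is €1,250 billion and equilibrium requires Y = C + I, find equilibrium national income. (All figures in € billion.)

Y = 6000

MPC = (2523.5 − 1063.5)/(2950 − 950) = 1460/2000 = 0.73
a = 1063.5 − 0.73(950) = 370
Equilibrium: Y = 370 + 0.73Y + 1250
0.27Y = 1620, so Y = 1620/0.27 = 6000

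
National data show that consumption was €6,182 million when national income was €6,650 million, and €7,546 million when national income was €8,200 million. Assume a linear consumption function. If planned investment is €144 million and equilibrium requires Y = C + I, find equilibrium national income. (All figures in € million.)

MPC = (7546 − 6182)/(8200 − 6650) = 1364/1550 = 0.88
a = 6182 − 0.88(6650) = 330
Equilibrium: Y = 330 + 0.88Y + 144
0.12Y = 474, so Y = 474/0.12 = 3950

Y = 3950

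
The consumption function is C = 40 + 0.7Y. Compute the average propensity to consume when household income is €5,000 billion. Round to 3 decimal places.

C = 40 + 0.7(5000) = 3540
APC = C/Y = 3540/5000 = 0.708

APC = 0.708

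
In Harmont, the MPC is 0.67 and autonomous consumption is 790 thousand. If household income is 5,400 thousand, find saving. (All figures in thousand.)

C = 790 + 0.67(5400) = 790 + 3618 = 4408
S = Y − C = 5400 − 4408 = 992

S = 992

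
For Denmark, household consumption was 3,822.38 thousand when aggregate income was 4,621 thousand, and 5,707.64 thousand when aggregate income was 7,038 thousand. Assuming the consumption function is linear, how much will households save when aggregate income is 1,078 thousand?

S = 19.16

MPC = (5707.64 − 3822.38)/(7038 − 4621) = 1885.26/2417 = 0.78
a = 3822.38 − 0.78(4621) = 3822.38 − 3604.38 = 218
C = 218 + 0.78(1078) = 1058.84
S = 1078 − 1058.84 = 19.16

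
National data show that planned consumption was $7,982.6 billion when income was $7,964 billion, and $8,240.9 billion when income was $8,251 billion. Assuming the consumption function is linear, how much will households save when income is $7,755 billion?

S = -39.5

MPC = (8240.9 − 7982.6)/(8251 − 7964) = 258.3/287 = 0.9
a = 7982.6 − 0.9(7964) = 7982.6 − 7167.6 = 815
C = 815 + 0.9(7755) = 7794.5
S = 7755 − 7794.5 = -39.5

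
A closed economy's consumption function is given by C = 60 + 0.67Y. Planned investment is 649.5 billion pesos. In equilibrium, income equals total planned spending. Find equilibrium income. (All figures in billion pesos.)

Y = C + I = 60 + 0.67Y + 649.5
Y − 0.67Y = 709.5
0.33Y = 709.5, so Y = 709.5/0.33 = 2150

Y = 2150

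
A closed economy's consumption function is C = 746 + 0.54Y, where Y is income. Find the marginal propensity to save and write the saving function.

MPS = 1 − MPC = 1 − 0.54 = 0.46
S = Y − C = -746 + 0.46Y

MPS = 0.46; S = -746 + 0.46Y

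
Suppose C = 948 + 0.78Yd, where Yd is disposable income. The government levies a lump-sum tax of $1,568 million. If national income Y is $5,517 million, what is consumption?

C = 4028.22

Yd = Y − T = 5517 − 1568 = 3949
C = 948 + 0.78(3949) = 948 + 3080.22 = 4028.22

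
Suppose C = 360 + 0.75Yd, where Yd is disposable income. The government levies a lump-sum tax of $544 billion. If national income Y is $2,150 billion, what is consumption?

C = 1564.5

Yd = Y − T = 2150 − 544 = 1606
C = 360 + 0.75(1606) = 360 + 1204.5 = 1564.5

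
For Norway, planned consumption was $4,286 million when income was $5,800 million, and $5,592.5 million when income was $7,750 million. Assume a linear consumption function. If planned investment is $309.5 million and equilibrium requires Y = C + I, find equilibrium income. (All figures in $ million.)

MPC = (5592.5 − 4286)/(7750 − 5800) = 1306.5/1950 = 0.67
a = 4286 − 0.67(5800) = 400
Equilibrium: Y = 400 + 0.67Y + 309.5
0.33Y = 709.5, so Y = 709.5/0.33 = 2150

Y = 2150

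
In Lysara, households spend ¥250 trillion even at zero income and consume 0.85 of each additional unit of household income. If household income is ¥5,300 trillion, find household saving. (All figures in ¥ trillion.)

S = 545

C = 250 + 0.85(5300) = 250 + 4505 = 4755
S = Y − C = 5300 − 4755 = 545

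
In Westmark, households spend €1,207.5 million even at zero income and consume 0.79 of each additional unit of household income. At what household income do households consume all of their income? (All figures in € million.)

Y = 5750

At break-even, C = Y: 1207.5 + 0.79Y = Y
0.21Y = 1207.5, so Y = 1207.5/0.21 = 5750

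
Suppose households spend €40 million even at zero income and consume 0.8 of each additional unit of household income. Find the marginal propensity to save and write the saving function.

MPS = 0.2; S = -40 + 0.2Y

MPS = 1 − MPC = 1 − 0.8 = 0.2
S = Y − C = -40 + 0.2Y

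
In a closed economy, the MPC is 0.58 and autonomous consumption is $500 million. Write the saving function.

S = Y − C = Y − (500 + 0.58Y) = -500 + (1 − 0.58)Y

S = -500 + 0.42Y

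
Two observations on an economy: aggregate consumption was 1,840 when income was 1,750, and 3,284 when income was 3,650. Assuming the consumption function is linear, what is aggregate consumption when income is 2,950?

C = 2752

MPC = (3284 − 1840)/(3650 − 1750) = 1444/1900 = 0.76
a = 1840 − 0.76(1750) = 1840 − 1330 = 510
C = 510 + 0.76(2950) = 510 + 2242 = 2752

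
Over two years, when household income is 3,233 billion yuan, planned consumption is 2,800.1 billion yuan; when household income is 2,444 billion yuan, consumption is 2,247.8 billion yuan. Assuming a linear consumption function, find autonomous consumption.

MPC = ΔC/ΔY = (2800.1 − 2247.8)/(3233 − 2444) = 552.3/789 = 0.7
a = C − MPC·Y = 2247.8 − 0.7(2444) = 2247.8 − 1710.8 = 537

a = 537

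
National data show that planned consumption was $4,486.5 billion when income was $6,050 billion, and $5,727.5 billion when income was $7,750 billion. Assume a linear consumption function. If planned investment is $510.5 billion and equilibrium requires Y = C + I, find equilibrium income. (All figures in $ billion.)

Y = 2150

MPC = (5727.5 − 4486.5)/(7750 − 6050) = 1241/1700 = 0.73
a = 4486.5 − 0.73(6050) = 70
Equilibrium: Y = 70 + 0.73Y + 510.5
0.27Y = 580.5, so Y = 580.5/0.27 = 2150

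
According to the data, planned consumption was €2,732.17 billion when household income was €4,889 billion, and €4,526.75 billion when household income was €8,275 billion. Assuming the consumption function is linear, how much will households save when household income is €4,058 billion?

S = 1766.26

MPC = (4526.75 − 2732.17)/(8275 − 4889) = 1794.58/3386 = 0.53
a = 2732.17 − 0.53(4889) = 2732.17 − 2591.17 = 141
C = 141 + 0.53(4058) = 2291.74
S = 4058 − 2291.74 = 1766.26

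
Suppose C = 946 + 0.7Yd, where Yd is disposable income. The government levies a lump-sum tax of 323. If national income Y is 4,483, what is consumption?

C = 3858

Yd = Y − T = 4483 − 323 = 4160
C = 946 + 0.7(4160) = 946 + 2912 = 3858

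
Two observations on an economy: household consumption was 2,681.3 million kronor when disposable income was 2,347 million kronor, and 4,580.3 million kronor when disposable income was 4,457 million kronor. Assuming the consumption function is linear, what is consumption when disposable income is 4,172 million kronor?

C = 4323.8

MPC = (4580.3 − 2681.3)/(4457 − 2347) = 1899/2110 = 0.9
a = 2681.3 − 0.9(2347) = 2681.3 − 2112.3 = 569
C = 569 + 0.9(4172) = 569 + 3754.8 = 4323.8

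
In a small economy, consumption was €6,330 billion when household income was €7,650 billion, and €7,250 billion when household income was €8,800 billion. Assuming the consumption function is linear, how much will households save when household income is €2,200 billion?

MPC = (7250 − 6330)/(8800 − 7650) = 920/1150 = 0.8
a = 6330 − 0.8(7650) = 6330 − 6120 = 210
C = 210 + 0.8(2200) = 1970
S = 2200 − 1970 = 230

S = 230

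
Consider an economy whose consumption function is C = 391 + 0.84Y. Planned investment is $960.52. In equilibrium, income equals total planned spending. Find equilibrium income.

Y = C + I = 391 + 0.84Y + 960.52
Y − 0.84Y = 1351.52
0.16Y = 1351.52, so Y = 1351.52/0.16 = 8447

Y = 8447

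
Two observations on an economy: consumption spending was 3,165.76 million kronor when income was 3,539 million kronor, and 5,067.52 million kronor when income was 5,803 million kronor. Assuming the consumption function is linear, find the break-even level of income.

Y = 1206.25

MPC = (5067.52 − 3165.76)/(5803 − 3539) = 1901.76/2264 = 0.84
a = 3165.76 − 0.84(3539) = 3165.76 − 2972.76 = 193
Break-even: Y = a/(1−MPC) = 193/0.16 = 1206.25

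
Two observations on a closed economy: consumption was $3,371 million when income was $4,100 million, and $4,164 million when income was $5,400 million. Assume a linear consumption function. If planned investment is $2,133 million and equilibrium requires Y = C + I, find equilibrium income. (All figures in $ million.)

MPC = (4164 − 3371)/(5400 − 4100) = 793/1300 = 0.61
a = 3371 − 0.61(4100) = 870
Equilibrium: Y = 870 + 0.61Y + 2133
0.39Y = 3003, so Y = 3003/0.39 = 7700

Y = 7700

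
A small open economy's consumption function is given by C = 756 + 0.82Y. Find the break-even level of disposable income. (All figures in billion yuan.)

Y = 4200

At break-even, C = Y: 756 + 0.82Y = Y
0.18Y = 756, so Y = 756/0.18 = 4200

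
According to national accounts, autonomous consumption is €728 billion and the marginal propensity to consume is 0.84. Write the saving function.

S = -728 + 0.16Y

S = Y − C = Y − (728 + 0.84Y) = -728 + (1 − 0.84)Y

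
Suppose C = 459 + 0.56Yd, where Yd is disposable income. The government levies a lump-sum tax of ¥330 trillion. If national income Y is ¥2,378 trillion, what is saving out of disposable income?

Yd = Y − T = 2378 − 330 = 2048
C = 459 + 0.56(2048) = 459 + 1146.88 = 1605.88
S = Yd − C = 2048 − 1605.88 = 442.12

S = 442.12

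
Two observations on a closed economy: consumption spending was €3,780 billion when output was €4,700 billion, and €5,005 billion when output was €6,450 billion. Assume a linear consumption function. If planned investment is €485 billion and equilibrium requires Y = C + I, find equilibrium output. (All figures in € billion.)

MPC = (5005 − 3780)/(6450 − 4700) = 1225/1750 = 0.7
a = 3780 − 0.7(4700) = 490
Equilibrium: Y = 490 + 0.7Y + 485
0.3Y = 975, so Y = 975/0.3 = 3250

Y = 3250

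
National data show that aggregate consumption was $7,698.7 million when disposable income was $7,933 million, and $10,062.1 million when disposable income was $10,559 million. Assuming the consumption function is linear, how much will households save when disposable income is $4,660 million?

MPC = (10062.1 − 7698.7)/(10559 − 7933) = 2363.4/2626 = 0.9
a = 7698.7 − 0.9(7933) = 7698.7 − 7139.7 = 559
C = 559 + 0.9(4660) = 4753
S = 4660 − 4753 = -93

S = -93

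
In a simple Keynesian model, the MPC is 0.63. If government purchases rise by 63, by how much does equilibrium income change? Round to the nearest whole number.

ΔY ≈ 170

The multiplier is 1/(1 − MPC) = 1/0.37.
ΔY = 63/0.37 = 170.27 ≈ 170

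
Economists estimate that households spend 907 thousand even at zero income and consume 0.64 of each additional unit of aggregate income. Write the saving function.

S = Y − C = Y − (907 + 0.64Y) = -907 + (1 − 0.64)Y

S = -907 + 0.36Y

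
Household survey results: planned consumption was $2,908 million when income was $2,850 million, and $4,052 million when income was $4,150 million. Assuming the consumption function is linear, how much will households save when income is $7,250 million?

S = 470

MPC = (4052 − 2908)/(4150 − 2850) = 1144/1300 = 0.88
a = 2908 − 0.88(2850) = 2908 − 2508 = 400
C = 400 + 0.88(7250) = 6780
S = 7250 − 6780 = 470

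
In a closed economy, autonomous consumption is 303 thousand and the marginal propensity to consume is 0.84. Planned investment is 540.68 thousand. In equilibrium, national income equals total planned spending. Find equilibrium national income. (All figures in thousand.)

Y = C + I = 303 + 0.84Y + 540.68
Y − 0.84Y = 843.68
0.16Y = 843.68, so Y = 843.68/0.16 = 5273

Y = 5273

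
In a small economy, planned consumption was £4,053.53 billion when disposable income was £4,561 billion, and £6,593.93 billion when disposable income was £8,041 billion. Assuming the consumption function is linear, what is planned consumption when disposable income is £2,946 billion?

MPC = (6593.93 − 4053.53)/(8041 − 4561) = 2540.4/3480 = 0.73
a = 4053.53 − 0.73(4561) = 4053.53 − 3329.53 = 724
C = 724 + 0.73(2946) = 724 + 2150.58 = 2874.58

C = 2874.58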